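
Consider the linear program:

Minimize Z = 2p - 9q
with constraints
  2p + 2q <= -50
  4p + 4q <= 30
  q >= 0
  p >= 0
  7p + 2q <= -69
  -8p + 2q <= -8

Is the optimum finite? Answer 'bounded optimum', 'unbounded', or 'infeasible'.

The boundaries p = 0 and 7p + 2q = -69 meet at (0, -69/2), but that point violates q ≥ 0. Every candidate vertex is excluded by some other constraint, so the feasible region is empty.

infeasible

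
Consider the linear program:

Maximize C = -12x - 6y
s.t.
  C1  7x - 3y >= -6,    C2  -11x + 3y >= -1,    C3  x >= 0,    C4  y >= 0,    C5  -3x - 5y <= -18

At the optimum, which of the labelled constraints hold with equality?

Vertices and C = -12x - 6y:
  (7/4, 73/12) → C = -115/2
  (6/11, 36/11) → C = -288/11
  (59/64, 195/64) → C = -939/32

The maximum is at (6/11, 36/11). Substituting into each constraint, equality holds for C1 and C5; the remaining constraints have slack.

C1 and C5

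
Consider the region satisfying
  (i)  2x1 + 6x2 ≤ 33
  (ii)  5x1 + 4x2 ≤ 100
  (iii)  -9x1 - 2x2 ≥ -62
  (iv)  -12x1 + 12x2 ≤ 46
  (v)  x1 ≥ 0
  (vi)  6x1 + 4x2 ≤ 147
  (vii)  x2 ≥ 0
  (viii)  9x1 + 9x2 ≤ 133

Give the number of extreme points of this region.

5

Of the 28 pairwise boundary intersections, those satisfying every inequality are:
  (153/25, 173/50)
  (5/4, 61/12)
  (62/9, 0)
  (0, 23/6)
  (0, 0)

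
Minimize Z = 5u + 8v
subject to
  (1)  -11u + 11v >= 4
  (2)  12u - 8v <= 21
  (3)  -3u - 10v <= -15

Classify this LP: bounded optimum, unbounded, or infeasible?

From the feasible point (263/44, 279/44), moving in the direction (-10, 3) keeps every constraint satisfied while Z decreases without bound.

unbounded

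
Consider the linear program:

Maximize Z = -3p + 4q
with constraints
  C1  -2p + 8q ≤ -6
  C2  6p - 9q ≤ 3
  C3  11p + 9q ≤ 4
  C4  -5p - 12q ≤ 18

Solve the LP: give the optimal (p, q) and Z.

p = -9/8, q = -33/32, maximum Z = -3/4

Vertices and Z = -3p + 4q:
  (-1, -1) → Z = -1
  (-9/8, -33/32) → Z = -3/4
  (-14/13, -41/39) → Z = -38/39

The optimum lies where -2p + 8q = -6 and -5p - 12q = 18.
Solving simultaneously gives p = -9/8, q = -33/32.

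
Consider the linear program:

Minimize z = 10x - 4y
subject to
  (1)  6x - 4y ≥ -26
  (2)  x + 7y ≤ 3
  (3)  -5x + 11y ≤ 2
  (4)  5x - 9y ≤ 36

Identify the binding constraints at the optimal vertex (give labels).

(1) and (4)

Extreme points and z = 10x - 4y:
  (-139/23, -59/23) → z = -1154/23
  (-189/17, -173/17) → z = -1198/17
  (19/46, 17/46) → z = 61/23
  (279/44, -21/44) → z = 1437/22

The minimum is at (-189/17, -173/17). Substituting into each constraint, equality holds for (1) and (4); the remaining constraints have slack.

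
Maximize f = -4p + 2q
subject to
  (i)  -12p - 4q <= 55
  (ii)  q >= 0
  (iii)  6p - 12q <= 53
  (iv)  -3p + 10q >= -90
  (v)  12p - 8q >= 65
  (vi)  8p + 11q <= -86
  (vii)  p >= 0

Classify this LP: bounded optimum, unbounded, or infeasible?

The boundaries q = 0 and 6p - 12q = 53 meet at (53/6, 0), but that point violates 8p + 11q ≤ -86. Every candidate vertex is excluded by some other constraint, so the feasible region is empty.

infeasible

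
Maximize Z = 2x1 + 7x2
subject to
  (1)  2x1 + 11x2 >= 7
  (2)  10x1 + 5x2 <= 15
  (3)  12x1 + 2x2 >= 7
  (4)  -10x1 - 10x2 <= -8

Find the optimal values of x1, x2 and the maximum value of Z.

x1 = 1/8, x2 = 11/4, maximum Z = 39/2

Extreme points and Z = 2x1 + 7x2:
  (13/10, 2/5) → Z = 27/5
  (63/128, 35/64) → Z = 77/16
  (1/8, 11/4) → Z = 39/2

The binding constraints are 10x1 + 5x2 = 15 and 12x1 + 2x2 = 7.
Solving simultaneously gives x1 = 1/8, x2 = 11/4.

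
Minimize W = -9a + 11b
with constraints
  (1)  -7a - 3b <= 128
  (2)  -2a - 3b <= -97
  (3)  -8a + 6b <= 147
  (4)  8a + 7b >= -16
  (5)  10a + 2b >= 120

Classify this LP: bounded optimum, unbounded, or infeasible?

unbounded

From the feasible point (83/13, 365/13), moving in the direction (3, -2) keeps every constraint satisfied while W decreases without bound.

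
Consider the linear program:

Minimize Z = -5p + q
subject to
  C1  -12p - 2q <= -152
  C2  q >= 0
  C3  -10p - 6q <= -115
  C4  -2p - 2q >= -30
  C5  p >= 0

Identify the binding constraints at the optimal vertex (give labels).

C2 and C4

Vertices and Z = -5p + q:
  (38/3, 0) → Z = -190/3
  (61/5, 14/5) → Z = -291/5
  (15, 0) → Z = -75

The minimum is at (15, 0). Substituting into each constraint, equality holds for C2 and C4; the remaining constraints have slack.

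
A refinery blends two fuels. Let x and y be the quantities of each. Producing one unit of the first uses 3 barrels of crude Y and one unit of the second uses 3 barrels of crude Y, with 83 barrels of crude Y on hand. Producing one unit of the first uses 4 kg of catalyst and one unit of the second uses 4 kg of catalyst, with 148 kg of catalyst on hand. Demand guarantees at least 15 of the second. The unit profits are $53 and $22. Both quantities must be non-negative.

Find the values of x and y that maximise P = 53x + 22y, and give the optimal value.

x = 38/3, y = 15, maximum P = 3004/3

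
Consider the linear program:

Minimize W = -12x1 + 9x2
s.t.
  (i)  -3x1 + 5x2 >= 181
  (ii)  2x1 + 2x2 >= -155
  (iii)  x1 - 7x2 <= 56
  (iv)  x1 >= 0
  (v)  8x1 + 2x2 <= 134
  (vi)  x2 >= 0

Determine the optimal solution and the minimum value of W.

x1 = 154/23, x2 = 925/23, minimum W = 6477/23

At the optimal vertex, -3x1 + 5x2 = 181 and 8x1 + 2x2 = 134.
Solving simultaneously gives x1 = 154/23, x2 = 925/23.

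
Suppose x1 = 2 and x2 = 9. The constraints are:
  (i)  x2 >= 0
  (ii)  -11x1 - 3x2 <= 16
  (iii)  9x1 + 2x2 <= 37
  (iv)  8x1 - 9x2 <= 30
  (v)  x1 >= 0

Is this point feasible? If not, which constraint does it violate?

feasible

(i): 9 ≥ 0 ✓
(ii): -49 ≤ 16 ✓
(iii): 36 ≤ 37 ✓
(iv): -65 ≤ 30 ✓
(v): 2 ≥ 0 ✓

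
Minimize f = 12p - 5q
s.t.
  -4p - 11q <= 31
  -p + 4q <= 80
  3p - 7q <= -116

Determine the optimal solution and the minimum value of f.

At the optimal vertex, -4p - 11q = 31 and -p + 4q = 80.
Solving simultaneously gives p = -1004/27, q = 289/27.

p = -1004/27, q = 289/27, minimum f = -13493/27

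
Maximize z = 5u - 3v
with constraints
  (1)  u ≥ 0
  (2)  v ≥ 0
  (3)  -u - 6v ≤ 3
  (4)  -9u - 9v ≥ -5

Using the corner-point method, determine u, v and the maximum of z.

u = 5/9, v = 0, maximum z = 25/9

The optimum lies where v = 0 and -9u - 9v = -5.
Solving simultaneously gives u = 5/9, v = 0.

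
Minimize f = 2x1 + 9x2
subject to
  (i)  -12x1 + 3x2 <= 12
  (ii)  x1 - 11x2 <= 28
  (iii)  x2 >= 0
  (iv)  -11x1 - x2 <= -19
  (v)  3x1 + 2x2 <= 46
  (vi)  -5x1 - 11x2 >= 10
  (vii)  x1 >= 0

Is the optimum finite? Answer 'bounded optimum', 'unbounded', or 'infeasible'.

infeasible

The boundaries -12x1 + 3x2 = 12 and -11x1 - x2 = -19 meet at (1, 8), but that point violates -5x1 - 11x2 ≥ 10. Every candidate vertex is excluded by some other constraint, so the feasible region is empty.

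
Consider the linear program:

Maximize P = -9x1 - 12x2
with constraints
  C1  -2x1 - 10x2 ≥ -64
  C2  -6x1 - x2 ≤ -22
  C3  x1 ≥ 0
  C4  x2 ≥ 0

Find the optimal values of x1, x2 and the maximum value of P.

Corner points and P = -9x1 - 12x2:
  (78/29, 170/29) → P = -2742/29
  (32, 0) → P = -288
  (11/3, 0) → P = -33

The optimum lies where -6x1 - x2 = -22 and x2 = 0.
Solving simultaneously gives x1 = 11/3, x2 = 0.

x1 = 11/3, x2 = 0, maximum P = -33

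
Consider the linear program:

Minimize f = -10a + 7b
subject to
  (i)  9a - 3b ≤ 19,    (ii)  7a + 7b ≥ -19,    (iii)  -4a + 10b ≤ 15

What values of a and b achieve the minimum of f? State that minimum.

Vertices and f = -10a + 7b:
  (19/21, -76/21) → f = -722/21
  (235/78, 211/78) → f = -291/26
  (-295/98, 29/98) → f = 3153/98

The optimum lies where 9a - 3b = 19 and 7a + 7b = -19.
Solving simultaneously gives a = 19/21, b = -76/21.

a = 19/21, b = -76/21, minimum f = -722/21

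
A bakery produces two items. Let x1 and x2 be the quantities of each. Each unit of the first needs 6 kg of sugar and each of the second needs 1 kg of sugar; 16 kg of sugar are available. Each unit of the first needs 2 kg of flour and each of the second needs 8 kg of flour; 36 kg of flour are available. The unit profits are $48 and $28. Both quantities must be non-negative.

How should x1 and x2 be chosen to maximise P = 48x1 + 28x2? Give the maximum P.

Feasible corners and P = 48x1 + 28x2:
  (0, 0) → P = 0
  (0, 9/2) → P = 126
  (8/3, 0) → P = 128
  (2, 4) → P = 208

x1 = 2, x2 = 4, maximum P = 208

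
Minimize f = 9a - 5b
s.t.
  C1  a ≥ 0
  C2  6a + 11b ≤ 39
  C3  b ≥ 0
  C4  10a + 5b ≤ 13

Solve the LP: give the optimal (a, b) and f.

Extreme points and f = 9a - 5b:
  (0, 0) → f = 0
  (0, 13/5) → f = -13
  (13/10, 0) → f = 117/10

At the optimal vertex, a = 0 and 10a + 5b = 13.
Solving simultaneously gives a = 0, b = 13/5.

a = 0, b = 13/5, minimum f = -13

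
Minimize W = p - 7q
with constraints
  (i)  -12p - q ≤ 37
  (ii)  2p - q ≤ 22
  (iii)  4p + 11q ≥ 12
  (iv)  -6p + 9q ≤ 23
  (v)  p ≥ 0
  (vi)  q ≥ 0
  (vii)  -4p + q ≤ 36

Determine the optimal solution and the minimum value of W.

Corner points and W = p - 7q:
  (221/12, 89/6) → W = -1025/12
  (11, 0) → W = 11
  (0, 12/11) → W = -84/11
  (3, 0) → W = 3
  (0, 23/9) → W = -161/9

p = 221/12, q = 89/6, minimum W = -1025/12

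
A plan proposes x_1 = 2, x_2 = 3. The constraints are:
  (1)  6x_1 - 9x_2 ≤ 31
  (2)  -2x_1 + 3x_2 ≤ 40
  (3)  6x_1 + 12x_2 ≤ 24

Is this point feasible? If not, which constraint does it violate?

Constraint (3): 6x_1 + 12x_2 = 48, which is not ≤ 24. All other constraints are satisfied.

not feasible — violates (3)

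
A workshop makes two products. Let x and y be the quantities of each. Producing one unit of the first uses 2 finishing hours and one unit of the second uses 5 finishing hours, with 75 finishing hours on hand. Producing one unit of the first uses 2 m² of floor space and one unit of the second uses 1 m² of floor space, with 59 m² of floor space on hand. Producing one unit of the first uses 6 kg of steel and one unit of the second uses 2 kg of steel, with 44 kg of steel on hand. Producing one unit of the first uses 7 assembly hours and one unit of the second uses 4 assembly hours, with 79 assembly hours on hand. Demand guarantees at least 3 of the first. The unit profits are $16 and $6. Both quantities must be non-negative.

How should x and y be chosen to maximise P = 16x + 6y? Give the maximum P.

Corner points and P = 16x + 6y:
  (22/3, 0) → P = 352/3
  (3, 0) → P = 48
  (3, 13) → P = 126

The binding constraints are 6x + 2y = 44 and x = 3.
Solving simultaneously gives x = 3, y = 13.

x = 3, y = 13, maximum P = 126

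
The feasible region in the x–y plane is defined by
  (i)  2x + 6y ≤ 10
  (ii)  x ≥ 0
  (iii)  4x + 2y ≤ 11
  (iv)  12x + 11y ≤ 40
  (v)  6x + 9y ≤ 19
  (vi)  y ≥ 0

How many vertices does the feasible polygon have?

5

Intersecting each pair of boundary lines and keeping only the points that satisfy every inequality leaves:
  (0, 5/3)
  (4/3, 11/9)
  (0, 0)
  (61/24, 5/12)
  (11/4, 0)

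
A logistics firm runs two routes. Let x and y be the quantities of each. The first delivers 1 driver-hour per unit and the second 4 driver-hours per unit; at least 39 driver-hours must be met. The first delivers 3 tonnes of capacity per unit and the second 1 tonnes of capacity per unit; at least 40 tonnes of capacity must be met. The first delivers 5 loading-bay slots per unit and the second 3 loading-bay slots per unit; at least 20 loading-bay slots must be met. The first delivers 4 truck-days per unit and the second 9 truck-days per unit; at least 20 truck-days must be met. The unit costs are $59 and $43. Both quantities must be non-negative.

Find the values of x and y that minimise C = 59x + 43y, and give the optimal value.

x = 11, y = 7, minimum C = 950

The feasible region is unbounded (it extends along (0, 1), (1, 0)), but C strictly increases along every unbounded feasible direction, so there is no improving ray and the minimum is attained at a vertex.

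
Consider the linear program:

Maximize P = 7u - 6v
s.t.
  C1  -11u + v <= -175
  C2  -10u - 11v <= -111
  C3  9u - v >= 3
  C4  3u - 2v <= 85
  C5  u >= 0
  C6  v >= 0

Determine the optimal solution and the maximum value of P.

Extreme points and P = 7u - 6v:
  (86, 771) → P = -4024
  (175/11, 0) → P = 1225/11
  (85/3, 0) → P = 595/3
The feasible region is unbounded (it extends along (2, 3), (1, 9)), but P strictly decreases along every unbounded feasible direction, so there is no improving ray and the maximum is attained at a vertex.

The binding constraints are 3u - 2v = 85 and v = 0.
Solving simultaneously gives u = 85/3, v = 0.

u = 85/3, v = 0, maximum P = 595/3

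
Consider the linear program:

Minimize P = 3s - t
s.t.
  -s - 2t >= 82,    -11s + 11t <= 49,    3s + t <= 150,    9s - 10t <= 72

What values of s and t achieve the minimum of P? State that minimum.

Corner points and P = 3s - t:
  (-1000/33, -853/33) → P = -2147/33
  (-169/7, -405/14) → P = -87/2
  (-1282/11, -1233/11) → P = -2613/11

At the optimal vertex, -11s + 11t = 49 and 9s - 10t = 72.
Solving simultaneously gives s = -1282/11, t = -1233/11.

s = -1282/11, t = -1233/11, minimum P = -2613/11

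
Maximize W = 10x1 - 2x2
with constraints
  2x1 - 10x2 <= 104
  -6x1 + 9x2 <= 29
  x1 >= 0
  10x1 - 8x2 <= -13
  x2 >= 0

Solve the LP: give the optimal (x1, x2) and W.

x1 = 115/42, x2 = 106/21, maximum W = 121/7

Feasible corners and W = 10x1 - 2x2:
  (0, 29/9) → W = -58/9
  (115/42, 106/21) → W = 121/7
  (0, 13/8) → W = -13/4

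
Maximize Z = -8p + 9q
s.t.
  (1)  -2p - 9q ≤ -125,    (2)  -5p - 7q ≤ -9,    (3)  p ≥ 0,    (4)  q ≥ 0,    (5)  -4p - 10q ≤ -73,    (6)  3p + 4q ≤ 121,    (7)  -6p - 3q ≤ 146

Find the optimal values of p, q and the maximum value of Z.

p = 0, q = 121/4, maximum Z = 1089/4

The binding constraints are p = 0 and 3p + 4q = 121.
Solving simultaneously gives p = 0, q = 121/4.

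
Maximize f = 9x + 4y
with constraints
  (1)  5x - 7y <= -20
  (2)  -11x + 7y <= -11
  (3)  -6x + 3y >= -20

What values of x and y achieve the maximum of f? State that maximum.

x = 107/9, y = 154/9, maximum f = 1579/9

Vertices and f = 9x + 4y:
  (31/6, 275/42) → f = 3053/42
  (200/27, 220/27) → f = 2680/27
  (107/9, 154/9) → f = 1579/9

The binding constraints are -11x + 7y = -11 and -6x + 3y = -20.
Solving simultaneously gives x = 107/9, y = 154/9.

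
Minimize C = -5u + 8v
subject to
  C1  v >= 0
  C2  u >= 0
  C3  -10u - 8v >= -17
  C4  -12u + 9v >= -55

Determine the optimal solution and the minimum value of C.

u = 17/10, v = 0, minimum C = -17/2

Vertices and C = -5u + 8v:
  (0, 0) → C = 0
  (17/10, 0) → C = -17/2
  (0, 17/8) → C = 17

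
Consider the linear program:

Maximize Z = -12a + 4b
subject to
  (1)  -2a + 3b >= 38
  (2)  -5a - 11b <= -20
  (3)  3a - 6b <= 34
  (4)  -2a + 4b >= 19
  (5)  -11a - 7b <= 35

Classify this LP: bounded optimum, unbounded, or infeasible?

unbounded

From the feasible point (-371/47, 348/47), moving in the direction (-7, 11) keeps every constraint satisfied while Z increases without bound.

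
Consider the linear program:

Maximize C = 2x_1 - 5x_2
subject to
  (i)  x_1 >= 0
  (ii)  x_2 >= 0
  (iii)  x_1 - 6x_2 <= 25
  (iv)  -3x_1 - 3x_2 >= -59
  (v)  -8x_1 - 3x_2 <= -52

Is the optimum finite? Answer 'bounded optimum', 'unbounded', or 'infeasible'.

bounded optimum

Vertices and C = 2x_1 - 5x_2:
  (0, 59/3) → C = -295/3
  (0, 52/3) → C = -260/3
  (59/3, 0) → C = 118/3
  (13/2, 0) → C = 13
The feasible region has finitely many vertices and no improving ray; the maximum is 118/3 at (59/3, 0).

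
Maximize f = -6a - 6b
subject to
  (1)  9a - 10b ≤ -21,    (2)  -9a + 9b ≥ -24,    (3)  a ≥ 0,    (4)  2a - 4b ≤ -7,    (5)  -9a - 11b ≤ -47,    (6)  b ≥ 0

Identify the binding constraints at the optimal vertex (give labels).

(3) and (5)

Corner points and f = -6a - 6b:
  (143/3, 45) → f = -556
  (239/189, 68/21) → f = -1702/63
  (0, 47/11) → f = -282/11
The feasible region is unbounded (it extends along (0, 1), (1, 1)), but f strictly decreases along every unbounded feasible direction, so there is no improving ray and the maximum is attained at a vertex.

The maximum is at (0, 47/11). Substituting into each constraint, equality holds for (3) and (5); the remaining constraints have slack.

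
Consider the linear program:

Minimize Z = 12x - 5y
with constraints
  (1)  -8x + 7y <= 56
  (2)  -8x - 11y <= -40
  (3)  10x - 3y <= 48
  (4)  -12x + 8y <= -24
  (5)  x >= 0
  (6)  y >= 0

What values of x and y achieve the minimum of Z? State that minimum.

Extreme points and Z = 12x - 5y:
  (324/67, 8/67) → Z = 3848/67
  (146/49, 72/49) → Z = 1392/49
  (78/11, 84/11) → Z = 516/11

At the optimal vertex, -8x - 11y = -40 and -12x + 8y = -24.
Solving simultaneously gives x = 146/49, y = 72/49.

x = 146/49, y = 72/49, minimum Z = 1392/49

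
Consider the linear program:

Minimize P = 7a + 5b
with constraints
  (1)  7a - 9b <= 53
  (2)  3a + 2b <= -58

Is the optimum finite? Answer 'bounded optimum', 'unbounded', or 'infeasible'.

unbounded

From the feasible point (-416/41, -565/41), moving in the direction (-9, -7) keeps every constraint satisfied while P decreases without bound.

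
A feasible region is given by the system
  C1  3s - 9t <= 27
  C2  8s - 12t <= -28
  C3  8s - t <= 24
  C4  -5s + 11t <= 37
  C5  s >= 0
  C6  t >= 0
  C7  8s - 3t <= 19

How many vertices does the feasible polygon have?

4

Of the 21 pairwise boundary intersections, those satisfying every inequality are:
  (79/22, 52/11)
  (0, 7/3)
  (301/83, 416/83)
  (0, 37/11)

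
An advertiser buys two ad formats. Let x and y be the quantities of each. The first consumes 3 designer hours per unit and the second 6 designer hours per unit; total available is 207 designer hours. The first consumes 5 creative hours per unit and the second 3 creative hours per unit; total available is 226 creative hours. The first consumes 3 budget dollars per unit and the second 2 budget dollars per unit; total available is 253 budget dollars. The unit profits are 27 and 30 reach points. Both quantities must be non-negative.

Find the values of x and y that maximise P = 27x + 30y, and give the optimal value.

x = 35, y = 17, maximum P = 1455

Extreme points and P = 27x + 30y:
  (0, 0) → P = 0
  (0, 69/2) → P = 1035
  (226/5, 0) → P = 6102/5
  (35, 17) → P = 1455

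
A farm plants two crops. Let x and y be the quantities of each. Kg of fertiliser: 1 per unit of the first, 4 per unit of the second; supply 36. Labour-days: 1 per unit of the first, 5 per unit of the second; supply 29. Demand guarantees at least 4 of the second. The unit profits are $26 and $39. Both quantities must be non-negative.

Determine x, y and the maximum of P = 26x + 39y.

x = 9, y = 4, maximum P = 390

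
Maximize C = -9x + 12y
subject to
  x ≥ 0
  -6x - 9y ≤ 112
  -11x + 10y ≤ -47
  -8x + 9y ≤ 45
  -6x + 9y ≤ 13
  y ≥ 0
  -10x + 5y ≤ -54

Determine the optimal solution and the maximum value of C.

Vertices and C = -9x + 12y:
  (553/39, 425/39) → C = 41/13
  (61/9, 124/45) → C = -419/15
  (27/5, 0) → C = -243/5
The feasible region is unbounded (it extends along (3, 2), (1, 0)), but C strictly decreases along every unbounded feasible direction, so there is no improving ray and the maximum is attained at a vertex.

At the optimal vertex, -11x + 10y = -47 and -6x + 9y = 13.
Solving simultaneously gives x = 553/39, y = 425/39.

x = 553/39, y = 425/39, maximum C = 41/13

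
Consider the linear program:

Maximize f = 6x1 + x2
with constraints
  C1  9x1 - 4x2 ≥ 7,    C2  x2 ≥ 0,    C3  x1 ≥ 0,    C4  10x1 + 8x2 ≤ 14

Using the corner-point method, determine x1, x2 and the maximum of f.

x1 = 7/5, x2 = 0, maximum f = 42/5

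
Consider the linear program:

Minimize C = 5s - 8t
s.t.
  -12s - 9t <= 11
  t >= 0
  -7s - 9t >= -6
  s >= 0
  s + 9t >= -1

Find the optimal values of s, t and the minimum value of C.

s = 0, t = 2/3, minimum C = -16/3

Corner points and C = 5s - 8t:
  (6/7, 0) → C = 30/7
  (0, 0) → C = 0
  (0, 2/3) → C = -16/3

The binding constraints are -7s - 9t = -6 and s = 0.
Solving simultaneously gives s = 0, t = 2/3.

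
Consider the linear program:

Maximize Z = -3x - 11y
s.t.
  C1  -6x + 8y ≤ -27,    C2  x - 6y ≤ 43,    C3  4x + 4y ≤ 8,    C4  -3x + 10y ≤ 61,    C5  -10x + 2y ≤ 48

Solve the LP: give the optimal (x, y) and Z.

Vertices and Z = -3x - 11y:
  (43/14, -15/14) → Z = 18/7
  (-219/34, -279/34) → Z = 1863/17
  (55/7, -41/7) → Z = 286/7
  (-187/29, -239/29) → Z = 110

At the optimal vertex, x - 6y = 43 and -10x + 2y = 48.
Solving simultaneously gives x = -187/29, y = -239/29.

x = -187/29, y = -239/29, maximum Z = 110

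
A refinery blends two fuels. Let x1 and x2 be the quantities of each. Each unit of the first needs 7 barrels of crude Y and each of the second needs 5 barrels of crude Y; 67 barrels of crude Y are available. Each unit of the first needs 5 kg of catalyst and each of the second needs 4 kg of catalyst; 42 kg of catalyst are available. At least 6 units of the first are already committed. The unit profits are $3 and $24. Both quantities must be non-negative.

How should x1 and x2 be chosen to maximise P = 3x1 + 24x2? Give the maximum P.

Feasible corners and P = 3x1 + 24x2:
  (42/5, 0) → P = 126/5
  (6, 0) → P = 18
  (6, 3) → P = 90

The binding constraints are 5x1 + 4x2 = 42 and x1 = 6.
Solving simultaneously gives x1 = 6, x2 = 3.

x1 = 6, x2 = 3, maximum P = 90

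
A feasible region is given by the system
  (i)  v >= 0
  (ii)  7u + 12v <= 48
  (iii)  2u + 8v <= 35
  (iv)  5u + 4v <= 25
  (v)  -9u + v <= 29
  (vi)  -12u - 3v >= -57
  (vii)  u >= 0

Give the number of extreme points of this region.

5

Intersecting each pair of boundary lines and keeping only the points that satisfy every inequality leaves:
  (19/4, 0)
  (0, 0)
  (27/8, 65/32)
  (0, 4)
  (51/11, 5/11)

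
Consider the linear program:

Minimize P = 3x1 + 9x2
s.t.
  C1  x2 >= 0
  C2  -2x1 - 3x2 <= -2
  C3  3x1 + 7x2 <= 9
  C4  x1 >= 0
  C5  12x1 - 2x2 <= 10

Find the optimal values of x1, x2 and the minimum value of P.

Feasible corners and P = 3x1 + 9x2:
  (0, 2/3) → P = 6
  (17/20, 1/10) → P = 69/20
  (0, 9/7) → P = 81/7
  (44/45, 13/15) → P = 161/15

x1 = 17/20, x2 = 1/10, minimum P = 69/20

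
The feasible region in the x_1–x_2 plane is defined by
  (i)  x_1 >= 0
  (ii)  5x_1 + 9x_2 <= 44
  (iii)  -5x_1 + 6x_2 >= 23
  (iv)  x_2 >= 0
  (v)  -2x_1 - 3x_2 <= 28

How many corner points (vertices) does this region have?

3

Intersecting each pair of boundary lines and keeping only the points that satisfy every inequality leaves:
  (0, 44/9)
  (0, 23/6)
  (19/25, 67/15)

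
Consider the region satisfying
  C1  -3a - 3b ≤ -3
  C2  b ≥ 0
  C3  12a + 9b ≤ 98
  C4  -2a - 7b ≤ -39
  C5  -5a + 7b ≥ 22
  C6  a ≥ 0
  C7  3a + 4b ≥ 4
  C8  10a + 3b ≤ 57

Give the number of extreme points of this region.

Pairwise boundary intersections that survive every other constraint:
  (488/129, 754/129)
  (0, 98/9)
  (17/7, 239/49)
  (0, 39/7)

4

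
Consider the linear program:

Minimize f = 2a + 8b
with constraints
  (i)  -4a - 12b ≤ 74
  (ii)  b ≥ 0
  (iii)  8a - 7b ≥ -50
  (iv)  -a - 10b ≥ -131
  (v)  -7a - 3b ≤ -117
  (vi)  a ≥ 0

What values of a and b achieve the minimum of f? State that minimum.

At the optimal vertex, b = 0 and -7a - 3b = -117.
Solving simultaneously gives a = 117/7, b = 0.

a = 117/7, b = 0, minimum f = 234/7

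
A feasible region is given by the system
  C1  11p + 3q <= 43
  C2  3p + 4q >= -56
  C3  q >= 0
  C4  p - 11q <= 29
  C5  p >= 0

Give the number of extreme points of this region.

3

Pairwise boundary intersections that survive every other constraint:
  (43/11, 0)
  (0, 43/3)
  (0, 0)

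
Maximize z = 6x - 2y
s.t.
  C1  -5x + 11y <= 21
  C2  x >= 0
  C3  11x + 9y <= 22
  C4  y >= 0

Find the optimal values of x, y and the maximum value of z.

x = 2, y = 0, maximum z = 12

Vertices and z = 6x - 2y:
  (0, 21/11) → z = -42/11
  (53/166, 341/166) → z = -182/83
  (0, 0) → z = 0
  (2, 0) → z = 12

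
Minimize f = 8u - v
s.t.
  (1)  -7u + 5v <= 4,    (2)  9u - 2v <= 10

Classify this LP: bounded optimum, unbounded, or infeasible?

unbounded

From the feasible point (58/31, 106/31), moving in the direction (-2, -9) keeps every constraint satisfied while f decreases without bound.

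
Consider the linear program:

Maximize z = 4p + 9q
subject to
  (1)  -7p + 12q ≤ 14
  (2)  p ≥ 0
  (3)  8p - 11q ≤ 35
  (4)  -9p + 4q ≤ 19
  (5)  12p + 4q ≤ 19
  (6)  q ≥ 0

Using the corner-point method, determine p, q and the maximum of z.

Vertices and z = 4p + 9q:
  (0, 7/6) → z = 21/2
  (1, 7/4) → z = 79/4
  (0, 0) → z = 0
  (19/12, 0) → z = 19/3

The binding constraints are -7p + 12q = 14 and 12p + 4q = 19.
Solving simultaneously gives p = 1, q = 7/4.

p = 1, q = 7/4, maximum z = 79/4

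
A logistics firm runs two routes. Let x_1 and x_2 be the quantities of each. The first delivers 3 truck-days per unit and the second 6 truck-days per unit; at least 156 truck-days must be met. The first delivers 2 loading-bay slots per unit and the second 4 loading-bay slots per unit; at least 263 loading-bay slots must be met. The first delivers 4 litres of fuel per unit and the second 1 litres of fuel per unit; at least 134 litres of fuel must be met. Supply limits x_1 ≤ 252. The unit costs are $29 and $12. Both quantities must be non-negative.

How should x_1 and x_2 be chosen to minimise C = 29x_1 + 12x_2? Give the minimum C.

Feasible corners and C = 29x_1 + 12x_2:
  (0, 134) → C = 1608
  (263/2, 0) → C = 7627/2
  (252, 0) → C = 7308
  (39/2, 56) → C = 2475/2
The feasible region is unbounded (it extends along (0, 1)), but C strictly increases along every unbounded feasible direction, so there is no improving ray and the minimum is attained at a vertex.

The binding constraints are 2x_1 + 4x_2 = 263 and 4x_1 + x_2 = 134.
Solving simultaneously gives x_1 = 39/2, x_2 = 56.

x_1 = 39/2, x_2 = 56, minimum C = 2475/2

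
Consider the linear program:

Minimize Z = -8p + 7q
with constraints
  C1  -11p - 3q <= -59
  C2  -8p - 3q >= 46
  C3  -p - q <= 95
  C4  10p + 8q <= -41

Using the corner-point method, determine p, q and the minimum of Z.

p = 239/5, q = -714/5, minimum Z = -1382

Extreme points and Z = -8p + 7q:
  (35, -326/3) → Z = -3122/3
  (43, -138) → Z = -1310
  (239/5, -714/5) → Z = -1382

The optimum lies where -8p - 3q = 46 and -p - q = 95.
Solving simultaneously gives p = 239/5, q = -714/5.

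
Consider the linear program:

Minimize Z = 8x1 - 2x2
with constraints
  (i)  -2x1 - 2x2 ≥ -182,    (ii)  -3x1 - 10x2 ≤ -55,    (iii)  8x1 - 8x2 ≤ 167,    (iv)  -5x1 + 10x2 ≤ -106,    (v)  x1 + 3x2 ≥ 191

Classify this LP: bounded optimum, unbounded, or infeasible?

infeasible

The boundaries -2x1 - 2x2 = -182 and x1 + 3x2 = 191 meet at (41, 50), but that point violates -5x1 + 10x2 ≤ -106. Every candidate vertex is excluded by some other constraint, so the feasible region is empty.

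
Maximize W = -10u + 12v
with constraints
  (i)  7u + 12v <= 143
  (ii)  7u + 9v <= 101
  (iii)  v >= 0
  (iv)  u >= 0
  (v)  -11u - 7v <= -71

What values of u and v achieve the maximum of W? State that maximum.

Extreme points and W = -10u + 12v:
  (101/7, 0) → W = -1010/7
  (0, 101/9) → W = 404/3
  (71/11, 0) → W = -710/11
  (0, 71/7) → W = 852/7

The optimum lies where 7u + 9v = 101 and u = 0.
Solving simultaneously gives u = 0, v = 101/9.

u = 0, v = 101/9, maximum W = 404/3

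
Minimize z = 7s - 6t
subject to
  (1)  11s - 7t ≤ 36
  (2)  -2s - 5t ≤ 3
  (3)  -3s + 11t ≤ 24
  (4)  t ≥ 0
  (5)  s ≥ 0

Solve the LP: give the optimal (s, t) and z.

s = 0, t = 24/11, minimum z = -144/11

Feasible corners and z = 7s - 6t:
  (141/25, 93/25) → z = 429/25
  (36/11, 0) → z = 252/11
  (0, 24/11) → z = -144/11
  (0, 0) → z = 0

At the optimal vertex, -3s + 11t = 24 and s = 0.
Solving simultaneously gives s = 0, t = 24/11.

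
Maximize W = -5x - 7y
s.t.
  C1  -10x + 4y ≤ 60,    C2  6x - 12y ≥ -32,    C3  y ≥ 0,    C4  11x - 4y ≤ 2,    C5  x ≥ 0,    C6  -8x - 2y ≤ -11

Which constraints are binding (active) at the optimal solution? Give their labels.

C4 and C6

Extreme points and W = -5x - 7y:
  (38/27, 91/27) → W = -827/27
  (17/27, 161/54) → W = -1297/54
  (8/9, 35/18) → W = -325/18

The maximum is at (8/9, 35/18). Substituting into each constraint, equality holds for C4 and C6; the remaining constraints have slack.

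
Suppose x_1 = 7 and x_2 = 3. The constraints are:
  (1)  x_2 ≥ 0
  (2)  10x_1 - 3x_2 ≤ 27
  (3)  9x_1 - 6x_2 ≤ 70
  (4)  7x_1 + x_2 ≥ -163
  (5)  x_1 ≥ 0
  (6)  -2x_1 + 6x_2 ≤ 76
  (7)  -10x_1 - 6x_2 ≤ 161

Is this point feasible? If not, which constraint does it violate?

Constraint (2): 10x_1 - 3x_2 = 61, which is not ≤ 27. All other constraints are satisfied.

not feasible — violates (2)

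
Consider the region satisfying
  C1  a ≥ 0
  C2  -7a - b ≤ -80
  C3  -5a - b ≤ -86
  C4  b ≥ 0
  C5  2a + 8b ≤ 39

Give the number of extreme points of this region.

Pairwise boundary intersections that survive every other constraint:
  (86/5, 0)
  (649/38, 23/38)
  (39/2, 0)

3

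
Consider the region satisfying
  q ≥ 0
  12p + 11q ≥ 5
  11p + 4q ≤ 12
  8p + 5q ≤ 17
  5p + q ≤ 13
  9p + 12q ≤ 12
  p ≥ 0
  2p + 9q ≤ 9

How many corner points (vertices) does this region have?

The feasible vertices (each the meet of two boundaries and inside every other half-plane) are:
  (5/12, 0)
  (12/11, 0)
  (0, 5/11)
  (1, 1/4)
  (0, 1)

5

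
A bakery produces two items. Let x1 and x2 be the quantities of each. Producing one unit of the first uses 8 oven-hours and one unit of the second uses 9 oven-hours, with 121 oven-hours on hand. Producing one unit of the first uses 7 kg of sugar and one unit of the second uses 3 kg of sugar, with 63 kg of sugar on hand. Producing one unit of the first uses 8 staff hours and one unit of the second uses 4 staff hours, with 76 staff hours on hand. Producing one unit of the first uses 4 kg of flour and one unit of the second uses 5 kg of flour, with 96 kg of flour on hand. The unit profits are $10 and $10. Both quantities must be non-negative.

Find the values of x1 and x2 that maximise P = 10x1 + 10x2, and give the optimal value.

The optimum lies where 8x1 + 9x2 = 121 and 8x1 + 4x2 = 76.
Solving simultaneously gives x1 = 5, x2 = 9.

x1 = 5, x2 = 9, maximum P = 140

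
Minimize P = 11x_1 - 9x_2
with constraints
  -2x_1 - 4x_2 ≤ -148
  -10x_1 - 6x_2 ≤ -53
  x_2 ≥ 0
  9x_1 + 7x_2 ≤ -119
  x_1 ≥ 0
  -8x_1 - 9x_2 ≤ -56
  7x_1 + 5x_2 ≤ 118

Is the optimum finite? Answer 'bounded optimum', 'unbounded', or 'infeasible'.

infeasible

The boundaries -8x_1 - 9x_2 = -56 and 7x_1 + 5x_2 = 118 meet at (34, -24), but that point violates -2x_1 - 4x_2 ≤ -148. Every candidate vertex is excluded by some other constraint, so the feasible region is empty.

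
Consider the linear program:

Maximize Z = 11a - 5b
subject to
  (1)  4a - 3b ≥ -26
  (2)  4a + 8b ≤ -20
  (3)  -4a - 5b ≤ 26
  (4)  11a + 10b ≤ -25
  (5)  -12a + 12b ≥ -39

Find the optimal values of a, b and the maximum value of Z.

Vertices and Z = 11a - 5b:
  (-67/11, 6/11) → Z = -767/11
  (-13/2, 0) → Z = -143/2
  (0, -5/2) → Z = 25/2
  (-13/12, -13/3) → Z = 39/4
  (5/14, -81/28) → Z = 515/28

a = 5/14, b = -81/28, maximum Z = 515/28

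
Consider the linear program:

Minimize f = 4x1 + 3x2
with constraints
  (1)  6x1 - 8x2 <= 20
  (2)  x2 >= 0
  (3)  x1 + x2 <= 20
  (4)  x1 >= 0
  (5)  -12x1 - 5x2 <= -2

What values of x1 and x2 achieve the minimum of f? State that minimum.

Corner points and f = 4x1 + 3x2:
  (10/3, 0) → f = 40/3
  (90/7, 50/7) → f = 510/7
  (1/6, 0) → f = 2/3
  (0, 20) → f = 60
  (0, 2/5) → f = 6/5

The optimum lies where x2 = 0 and -12x1 - 5x2 = -2.
Solving simultaneously gives x1 = 1/6, x2 = 0.

x1 = 1/6, x2 = 0, minimum f = 2/3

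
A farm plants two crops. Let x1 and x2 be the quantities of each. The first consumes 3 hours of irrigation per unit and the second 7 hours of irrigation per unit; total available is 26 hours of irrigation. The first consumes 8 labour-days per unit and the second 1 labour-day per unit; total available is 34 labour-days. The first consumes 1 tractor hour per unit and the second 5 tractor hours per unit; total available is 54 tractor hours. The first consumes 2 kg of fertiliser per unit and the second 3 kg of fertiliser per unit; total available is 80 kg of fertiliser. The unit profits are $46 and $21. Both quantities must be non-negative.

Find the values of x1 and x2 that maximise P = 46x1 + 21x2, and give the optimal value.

x1 = 4, x2 = 2, maximum P = 226

Feasible corners and P = 46x1 + 21x2:
  (0, 0) → P = 0
  (0, 26/7) → P = 78
  (17/4, 0) → P = 391/2
  (4, 2) → P = 226

The binding constraints are 3x1 + 7x2 = 26 and 8x1 + x2 = 34.
Solving simultaneously gives x1 = 4, x2 = 2.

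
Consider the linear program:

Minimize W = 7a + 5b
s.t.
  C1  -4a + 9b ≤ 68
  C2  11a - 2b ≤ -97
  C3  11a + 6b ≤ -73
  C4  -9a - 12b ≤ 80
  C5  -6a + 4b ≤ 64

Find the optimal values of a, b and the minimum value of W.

a = -272/27, b = 8/9, minimum W = -1784/27

Corner points and W = 7a + 5b:
  (-91/11, 3) → W = -472/11
  (-662/75, -7/150) → W = -3101/50
  (-169/20, 133/40) → W = -1701/40
  (-272/27, 8/9) → W = -1784/27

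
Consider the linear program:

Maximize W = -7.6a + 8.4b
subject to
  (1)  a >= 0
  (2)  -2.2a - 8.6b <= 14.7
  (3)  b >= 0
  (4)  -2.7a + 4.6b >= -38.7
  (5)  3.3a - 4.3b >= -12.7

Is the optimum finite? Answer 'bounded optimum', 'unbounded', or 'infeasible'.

bounded optimum

Vertices and W = -7.6a + 8.4b:
  (0, 0) → W = 0
  (0, 127/43) → W = 5334/215
  (43/3, 0) → W = -1634/15
The feasible region has finitely many vertices and no improving ray; the maximum is 5334/215 at (0, 127/43).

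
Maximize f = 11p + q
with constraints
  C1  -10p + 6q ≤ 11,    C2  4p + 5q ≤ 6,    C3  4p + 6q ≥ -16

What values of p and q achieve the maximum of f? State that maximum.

Extreme points and f = 11p + q:
  (-19/74, 52/37) → f = -105/74
  (-27/14, -29/21) → f = -949/42
  (29, -22) → f = 297

At the optimal vertex, 4p + 5q = 6 and 4p + 6q = -16.
Solving simultaneously gives p = 29, q = -22.

p = 29, q = -22, maximum f = 297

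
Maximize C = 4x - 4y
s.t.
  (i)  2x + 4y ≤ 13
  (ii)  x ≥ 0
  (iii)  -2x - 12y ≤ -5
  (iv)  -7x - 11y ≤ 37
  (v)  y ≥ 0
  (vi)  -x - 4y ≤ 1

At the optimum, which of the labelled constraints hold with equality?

Vertices and C = 4x - 4y:
  (0, 13/4) → C = -13
  (13/2, 0) → C = 26
  (0, 5/12) → C = -5/3
  (5/2, 0) → C = 10

The maximum is at (13/2, 0). Substituting into each constraint, equality holds for (i) and (v); the remaining constraints have slack.

(i) and (v)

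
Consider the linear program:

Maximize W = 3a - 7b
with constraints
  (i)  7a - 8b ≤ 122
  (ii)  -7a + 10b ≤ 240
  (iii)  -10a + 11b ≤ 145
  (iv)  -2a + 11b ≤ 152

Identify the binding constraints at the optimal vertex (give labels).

Corner points and W = 3a - 7b:
  (-834, -745) → W = 2713
  (2558/61, 1308/61) → W = -1482/61
  (7/8, 615/44) → W = -8379/88

The maximum is at (-834, -745). Substituting into each constraint, equality holds for (i) and (iii); the remaining constraints have slack.

(i) and (iii)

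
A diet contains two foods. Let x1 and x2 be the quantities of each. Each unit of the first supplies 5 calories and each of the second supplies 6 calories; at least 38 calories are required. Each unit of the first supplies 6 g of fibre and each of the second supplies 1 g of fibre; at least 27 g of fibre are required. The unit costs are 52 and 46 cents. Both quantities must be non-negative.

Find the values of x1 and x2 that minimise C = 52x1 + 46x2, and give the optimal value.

Feasible corners and C = 52x1 + 46x2:
  (0, 27) → C = 1242
  (38/5, 0) → C = 1976/5
  (4, 3) → C = 346
The feasible region is unbounded (it extends along (0, 1), (1, 0)), but C strictly increases along every unbounded feasible direction, so there is no improving ray and the minimum is attained at a vertex.

x1 = 4, x2 = 3, minimum C = 346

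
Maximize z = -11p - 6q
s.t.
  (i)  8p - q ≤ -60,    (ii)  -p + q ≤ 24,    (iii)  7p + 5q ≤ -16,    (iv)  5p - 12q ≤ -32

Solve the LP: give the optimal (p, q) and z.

Corner points and z = -11p - 6q:
  (-316/47, 292/47) → z = 1724/47
  (-688/91, -44/91) → z = 7832/91
  (-34/3, 38/3) → z = 146/3
  (-256/7, -88/7) → z = 3344/7

p = -256/7, q = -88/7, maximum z = 3344/7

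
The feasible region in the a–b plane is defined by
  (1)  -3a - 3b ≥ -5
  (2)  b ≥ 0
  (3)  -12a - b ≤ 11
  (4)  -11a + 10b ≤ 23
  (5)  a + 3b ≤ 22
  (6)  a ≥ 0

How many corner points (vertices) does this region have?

3

Intersecting each pair of boundary lines and keeping only the points that satisfy every inequality leaves:
  (5/3, 0)
  (0, 5/3)
  (0, 0)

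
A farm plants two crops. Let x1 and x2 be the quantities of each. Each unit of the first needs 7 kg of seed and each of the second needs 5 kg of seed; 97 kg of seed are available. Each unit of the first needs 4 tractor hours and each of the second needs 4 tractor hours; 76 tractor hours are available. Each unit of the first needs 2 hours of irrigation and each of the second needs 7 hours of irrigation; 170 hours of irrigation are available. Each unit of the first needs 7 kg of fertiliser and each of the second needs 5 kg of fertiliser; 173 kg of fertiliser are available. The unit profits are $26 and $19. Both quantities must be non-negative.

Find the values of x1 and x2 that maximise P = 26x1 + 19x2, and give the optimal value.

x1 = 1, x2 = 18, maximum P = 368

Corner points and P = 26x1 + 19x2:
  (0, 0) → P = 0
  (0, 19) → P = 361
  (97/7, 0) → P = 2522/7
  (1, 18) → P = 368

At the optimal vertex, 7x1 + 5x2 = 97 and 4x1 + 4x2 = 76.
Solving simultaneously gives x1 = 1, x2 = 18.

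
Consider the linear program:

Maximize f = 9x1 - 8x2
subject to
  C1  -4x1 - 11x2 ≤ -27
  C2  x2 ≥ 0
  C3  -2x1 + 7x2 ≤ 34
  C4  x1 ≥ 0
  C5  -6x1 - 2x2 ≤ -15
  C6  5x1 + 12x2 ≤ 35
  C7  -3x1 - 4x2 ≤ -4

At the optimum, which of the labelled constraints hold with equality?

Feasible corners and f = 9x1 - 8x2:
  (27/4, 0) → f = 243/4
  (111/58, 51/29) → f = 183/58
  (7, 0) → f = 63
  (55/31, 135/62) → f = -45/31

The maximum is at (7, 0). Substituting into each constraint, equality holds for C2 and C6; the remaining constraints have slack.

C2 and C6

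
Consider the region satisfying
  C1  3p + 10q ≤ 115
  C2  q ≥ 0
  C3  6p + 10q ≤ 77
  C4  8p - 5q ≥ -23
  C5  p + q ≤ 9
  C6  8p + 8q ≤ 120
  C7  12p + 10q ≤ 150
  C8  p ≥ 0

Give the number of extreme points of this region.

Intersecting each pair of boundary lines and keeping only the points that satisfy every inequality leaves:
  (9, 0)
  (0, 0)
  (31/22, 377/55)
  (13/4, 23/4)
  (0, 23/5)

5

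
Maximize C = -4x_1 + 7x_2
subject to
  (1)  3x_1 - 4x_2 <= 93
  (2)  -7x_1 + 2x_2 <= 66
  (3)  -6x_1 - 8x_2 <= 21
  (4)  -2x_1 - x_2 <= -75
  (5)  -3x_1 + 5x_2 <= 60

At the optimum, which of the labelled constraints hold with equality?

(1) and (5)

Extreme points and C = -4x_1 + 7x_2:
  (393/11, 39/11) → C = -1299/11
  (235, 153) → C = 131
  (315/13, 345/13) → C = 1155/13

The maximum is at (235, 153). Substituting into each constraint, equality holds for (1) and (5); the remaining constraints have slack.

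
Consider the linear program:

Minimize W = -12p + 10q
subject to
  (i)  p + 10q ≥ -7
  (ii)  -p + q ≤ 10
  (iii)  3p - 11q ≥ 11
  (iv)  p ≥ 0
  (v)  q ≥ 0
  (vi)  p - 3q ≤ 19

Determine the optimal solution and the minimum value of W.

p = 88, q = 23, minimum W = -826

Feasible corners and W = -12p + 10q:
  (11/3, 0) → W = -44
  (88, 23) → W = -826
  (19, 0) → W = -228

The binding constraints are 3p - 11q = 11 and p - 3q = 19.
Solving simultaneously gives p = 88, q = 23.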